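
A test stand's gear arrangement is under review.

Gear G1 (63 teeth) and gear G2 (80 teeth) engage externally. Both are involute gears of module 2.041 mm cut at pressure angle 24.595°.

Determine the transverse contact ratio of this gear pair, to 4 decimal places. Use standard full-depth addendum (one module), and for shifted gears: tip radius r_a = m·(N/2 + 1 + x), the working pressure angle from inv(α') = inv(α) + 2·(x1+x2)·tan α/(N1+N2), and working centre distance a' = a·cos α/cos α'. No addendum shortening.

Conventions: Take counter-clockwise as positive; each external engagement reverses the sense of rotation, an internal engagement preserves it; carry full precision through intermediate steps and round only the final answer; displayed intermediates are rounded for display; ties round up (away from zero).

1.5841

recognized (one external pair, fixed centres): single-mesh tooth geometry, m = 2.041, N1 = 63, N2 = 80
base radii: r_b1 = 58.458489, r_b2 = 74.233001
tip radii: r_a1 = 66.332500, r_a2 = 83.681000
no profile shift: α' = α, a' = a
action lengths: √(r_a1²−r_b1²) = 31.346542, √(r_a2²−r_b2²) = 38.626044
base pitch p_b = π·m·cos α = 5.830246
CR = (31.346542 + 38.626044 − 145.931500·sin 24.59500°)/5.830246 = 1.584098
contact ratio ≈ 1.5841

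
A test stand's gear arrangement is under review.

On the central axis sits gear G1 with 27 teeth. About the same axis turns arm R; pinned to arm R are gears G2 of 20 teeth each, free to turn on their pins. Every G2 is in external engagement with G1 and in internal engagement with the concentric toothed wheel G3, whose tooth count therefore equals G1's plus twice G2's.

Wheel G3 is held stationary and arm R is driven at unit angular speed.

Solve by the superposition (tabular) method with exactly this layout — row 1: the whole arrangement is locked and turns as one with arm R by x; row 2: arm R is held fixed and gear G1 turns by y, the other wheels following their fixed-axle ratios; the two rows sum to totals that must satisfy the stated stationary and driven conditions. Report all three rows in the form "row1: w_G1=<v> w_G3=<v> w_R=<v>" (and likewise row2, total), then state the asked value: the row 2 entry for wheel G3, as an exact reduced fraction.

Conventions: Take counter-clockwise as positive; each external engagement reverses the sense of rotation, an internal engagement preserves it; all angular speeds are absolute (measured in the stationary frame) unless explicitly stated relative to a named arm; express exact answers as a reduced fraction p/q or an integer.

row1: w_G1=1 w_G3=1 w_R=1
row2: w_G1=67/27 w_G3=-1 w_R=0
total: w_G1=94/27 w_G3=0 w_R=1
asked value: -1

recognized (axles ride arm R): planetary set, 27/20/67 teeth
row 1: whole set turns with the arm by x
row 2: sun turns y, ring = −(27/67)·y, arm 0
boundary: total ω_ring = x − (27/67)·y = 0 and total ω_arm = x = 1  ⇒  y = 67/27, x = 1
row 2 ring = −(27/67)·67/27 = -1
totals (row 1 + row 2): sun 1 + 67/27 = 94/27, ring 1 + (-1) = 0, arm 1 + 0 = 1
asked cell (row2, ring) = -1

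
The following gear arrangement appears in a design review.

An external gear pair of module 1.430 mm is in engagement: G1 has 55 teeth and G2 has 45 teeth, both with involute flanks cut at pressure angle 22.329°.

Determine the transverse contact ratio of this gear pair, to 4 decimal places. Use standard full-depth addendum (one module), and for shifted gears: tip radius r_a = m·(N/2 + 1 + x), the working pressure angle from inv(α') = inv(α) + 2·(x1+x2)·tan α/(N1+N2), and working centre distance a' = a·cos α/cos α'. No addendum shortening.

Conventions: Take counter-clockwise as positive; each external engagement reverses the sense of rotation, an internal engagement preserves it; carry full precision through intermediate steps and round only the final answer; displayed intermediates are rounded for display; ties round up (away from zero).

class = single-mesh tooth geometry [involute pair 55T × 45T, m = 1.430]
base radii: r_b1 = 36.376315, r_b2 = 29.762439
tip radii: r_a1 = 40.755000, r_a2 = 33.605000
no profile shift: α' = α, a' = a
action lengths: √(r_a1²−r_b1²) = 18.377534, √(r_a2²−r_b2²) = 15.604270
base pitch p_b = π·m·cos α = 4.155620
CR = (18.377534 + 15.604270 − 71.500000·sin 22.32900°)/4.155620 = 1.640479
contact ratio ≈ 1.6405

1.6405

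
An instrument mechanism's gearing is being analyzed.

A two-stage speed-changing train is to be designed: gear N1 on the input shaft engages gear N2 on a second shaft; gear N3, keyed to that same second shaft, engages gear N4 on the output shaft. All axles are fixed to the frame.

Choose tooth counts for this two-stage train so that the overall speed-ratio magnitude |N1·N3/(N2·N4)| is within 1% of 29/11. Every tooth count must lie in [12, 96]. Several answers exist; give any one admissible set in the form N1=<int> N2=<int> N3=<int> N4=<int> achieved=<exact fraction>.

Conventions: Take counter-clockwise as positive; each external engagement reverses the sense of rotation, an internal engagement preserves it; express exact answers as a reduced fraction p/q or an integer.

N1=12 N2=22 N3=58 N4=12 achieved=29/11

topology: fixed-axis compound train — 2 stages, target 29/11
target = 29/11 in lowest terms: an exact hit needs N1·N3 = k·29 and N2·N4 = k·11 for one integer k, every count in [12, 96]; additionally prefer no 1:1 stage (N1 ≠ N2, N3 ≠ N4)
k = 1…23: no 1:1-free in-range split of k·29 and k·11 into factor pairs; take k = 24
k = 24: N1·N3 = 696 = 12·58, N2·N4 = 264 = 22·12
achieved = 12·58/(22·12) = 29/11; |achieved − target| = 0 ≤ 29/1100 ✓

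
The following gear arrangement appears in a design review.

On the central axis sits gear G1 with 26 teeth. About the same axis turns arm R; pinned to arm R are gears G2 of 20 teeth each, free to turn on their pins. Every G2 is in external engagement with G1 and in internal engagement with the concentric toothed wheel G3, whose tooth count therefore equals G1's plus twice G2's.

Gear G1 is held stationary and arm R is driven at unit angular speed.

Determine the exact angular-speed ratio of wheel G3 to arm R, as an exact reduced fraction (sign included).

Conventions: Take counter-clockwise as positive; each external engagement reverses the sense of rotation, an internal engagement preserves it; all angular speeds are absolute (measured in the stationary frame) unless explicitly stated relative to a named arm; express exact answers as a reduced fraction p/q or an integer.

46/33

recognized (axles ride arm R): planetary set, 26/20/66 teeth
ring teeth: 26 + 2·20 = 66
26(ω_sun−ω_arm) = −66(ω_ring−ω_arm),  ω_sun = 0, ω_arm = 1
ω_ring = 1 − (26/66)(0−1) = 46/33
ω_out/ω_in = 46/33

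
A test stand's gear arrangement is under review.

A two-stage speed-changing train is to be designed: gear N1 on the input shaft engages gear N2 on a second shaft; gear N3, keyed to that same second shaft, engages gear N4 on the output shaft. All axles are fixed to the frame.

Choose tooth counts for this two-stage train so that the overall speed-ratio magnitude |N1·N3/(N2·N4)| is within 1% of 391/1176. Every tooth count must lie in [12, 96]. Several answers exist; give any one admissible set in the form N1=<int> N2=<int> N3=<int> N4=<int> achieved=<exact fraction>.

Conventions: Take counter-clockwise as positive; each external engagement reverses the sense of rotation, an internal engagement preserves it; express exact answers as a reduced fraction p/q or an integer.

2-stage fixed-axis compound train for ratio 391/1176
target = 391/1176 in lowest terms: an exact hit needs N1·N3 = k·391 and N2·N4 = k·1176 for one integer k, every count in [12, 96]; additionally prefer no 1:1 stage (N1 ≠ N2, N3 ≠ N4)
k = 1: N1·N3 = 391 = 17·23, N2·N4 = 1176 = 14·84
achieved = 17·23/(14·84) = 391/1176; |achieved − target| = 0 ≤ 391/117600 ✓

N1=17 N2=14 N3=23 N4=84 achieved=391/1176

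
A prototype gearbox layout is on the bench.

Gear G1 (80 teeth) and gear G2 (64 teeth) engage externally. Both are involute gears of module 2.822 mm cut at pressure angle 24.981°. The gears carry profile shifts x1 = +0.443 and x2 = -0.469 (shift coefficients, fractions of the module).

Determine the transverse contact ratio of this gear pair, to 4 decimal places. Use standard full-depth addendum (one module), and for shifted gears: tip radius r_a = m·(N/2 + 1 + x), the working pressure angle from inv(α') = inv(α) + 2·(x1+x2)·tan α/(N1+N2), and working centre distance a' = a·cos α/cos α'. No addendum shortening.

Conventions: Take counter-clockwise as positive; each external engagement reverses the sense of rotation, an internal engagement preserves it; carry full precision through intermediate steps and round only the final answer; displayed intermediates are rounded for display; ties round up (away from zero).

single-mesh involute tooth geometry (80T engaging 64T at module 2.822)
base radii: r_b1 = 102.319837, r_b2 = 81.855870
tip radii: r_a1 = 116.952146, r_a2 = 91.802482
inv(α') = inv(24.981°) + 2·(+0.443-0.469)·tan α/(80+64) = 0.02973506  ⇒  α' = 24.93650°
a' = a·cos α / cos α' = 203.1840·cos 24.981°/cos 24.93650° = 203.110567
action lengths: √(r_a1²−r_b1²) = 56.643229, √(r_a2²−r_b2²) = 41.560947
base pitch p_b = π·m·cos α = 8.036181
CR = (56.643229 + 41.560947 − 203.110567·sin 24.93650°)/8.036181 = 1.564176
contact ratio ≈ 1.5642

1.5642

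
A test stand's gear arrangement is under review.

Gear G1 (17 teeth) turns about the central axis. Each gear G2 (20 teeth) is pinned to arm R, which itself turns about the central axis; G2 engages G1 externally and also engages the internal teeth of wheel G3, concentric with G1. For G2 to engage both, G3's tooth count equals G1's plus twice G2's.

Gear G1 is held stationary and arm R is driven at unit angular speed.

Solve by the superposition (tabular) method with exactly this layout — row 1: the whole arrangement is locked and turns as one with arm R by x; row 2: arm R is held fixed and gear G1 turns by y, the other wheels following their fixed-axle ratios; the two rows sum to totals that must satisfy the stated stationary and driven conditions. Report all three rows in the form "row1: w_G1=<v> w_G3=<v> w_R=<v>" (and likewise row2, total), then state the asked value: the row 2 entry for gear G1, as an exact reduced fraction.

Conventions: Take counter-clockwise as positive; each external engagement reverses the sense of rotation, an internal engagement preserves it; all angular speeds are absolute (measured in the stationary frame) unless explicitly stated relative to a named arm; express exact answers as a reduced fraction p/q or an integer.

planetary set (17T centre, 20T on arm, 57T internal) — Willis relation
row 1: whole set turns with the arm by x
superposition row 2 [arm held]: sun y, ring −(17/57)·y, arm 0
boundary: total ω_sun = x + y = 0 and total ω_arm = x = 1  ⇒  y = -1, x = 1
row 2 ring = −(17/57)·(-1) = 17/57
totals (row 1 + row 2): sun 1 + (-1) = 0, ring 1 + 17/57 = 74/57, arm 1 + 0 = 1
asked cell (row2, sun) = -1

row1: w_G1=1 w_G3=1 w_R=1
row2: w_G1=-1 w_G3=17/57 w_R=0
total: w_G1=0 w_G3=74/57 w_R=1
asked value: -1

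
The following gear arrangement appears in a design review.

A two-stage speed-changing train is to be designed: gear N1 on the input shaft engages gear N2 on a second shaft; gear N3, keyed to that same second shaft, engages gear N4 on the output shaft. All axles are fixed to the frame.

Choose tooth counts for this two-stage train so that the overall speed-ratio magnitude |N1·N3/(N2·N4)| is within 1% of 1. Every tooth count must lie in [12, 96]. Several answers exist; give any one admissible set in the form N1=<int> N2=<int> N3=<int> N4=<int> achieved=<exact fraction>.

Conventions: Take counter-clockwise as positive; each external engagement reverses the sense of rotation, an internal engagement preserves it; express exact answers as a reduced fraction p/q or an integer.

N1=12 N2=13 N3=13 N4=12 achieved=1

class = fixed-axis compound train [2-stage, 1 wanted]
target = 1/1 in lowest terms: an exact hit needs N1·N3 = k·1 and N2·N4 = k·1 for one integer k, every count in [12, 96]; additionally prefer no 1:1 stage (N1 ≠ N2, N3 ≠ N4)
k = 1…155: no 1:1-free in-range split of k·1 and k·1 into factor pairs; take k = 156
k = 156: N1·N3 = 156 = 12·13, N2·N4 = 156 = 13·12
achieved = 12·13/(13·12) = 1; |achieved − target| = 0 ≤ 1/100 ✓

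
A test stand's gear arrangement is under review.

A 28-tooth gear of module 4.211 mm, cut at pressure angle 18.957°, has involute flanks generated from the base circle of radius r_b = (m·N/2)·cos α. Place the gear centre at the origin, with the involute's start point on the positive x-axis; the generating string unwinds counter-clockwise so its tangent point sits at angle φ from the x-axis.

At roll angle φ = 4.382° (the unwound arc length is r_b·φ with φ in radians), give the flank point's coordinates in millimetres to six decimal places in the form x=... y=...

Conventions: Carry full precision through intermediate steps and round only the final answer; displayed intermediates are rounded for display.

x=55.919319 y=0.008309

recognized (one wheel, involute flank): single-mesh tooth geometry, m = 4.211, N = 28
pitch radius r_p = m·N/2 = 4.211·28/2 = 58.954000
base radius r_b = r_p·cos α = 58.954000·cos 18.957° = 55.756491
roll angle φ = 4.382° = 0.07648033 rad
x = r_b·(cos φ + φ·sin φ) = 55.919319
y = r_b·(sin φ − φ·cos φ) = 0.008309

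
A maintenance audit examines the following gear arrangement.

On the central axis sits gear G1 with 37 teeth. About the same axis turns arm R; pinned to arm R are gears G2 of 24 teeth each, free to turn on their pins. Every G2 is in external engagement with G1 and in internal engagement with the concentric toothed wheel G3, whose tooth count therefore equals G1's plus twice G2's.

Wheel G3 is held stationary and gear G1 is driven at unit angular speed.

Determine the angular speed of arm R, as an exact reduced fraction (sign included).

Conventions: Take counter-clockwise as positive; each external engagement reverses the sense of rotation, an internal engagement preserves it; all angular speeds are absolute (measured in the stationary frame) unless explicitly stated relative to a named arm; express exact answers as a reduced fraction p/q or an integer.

recognized (axles ride arm R): planetary set, 37/24/85 teeth
ring teeth: 37 + 2·24 = 85
37(ω_sun−ω_arm) = −85(ω_ring−ω_arm),  ω_ring = 0, ω_sun = 1
37(1−ω_arm) = −85(0−ω_arm)  ⇒  122·ω_arm = 37  ⇒  ω_arm = 37/122
exact speed ratio = 37/122

37/122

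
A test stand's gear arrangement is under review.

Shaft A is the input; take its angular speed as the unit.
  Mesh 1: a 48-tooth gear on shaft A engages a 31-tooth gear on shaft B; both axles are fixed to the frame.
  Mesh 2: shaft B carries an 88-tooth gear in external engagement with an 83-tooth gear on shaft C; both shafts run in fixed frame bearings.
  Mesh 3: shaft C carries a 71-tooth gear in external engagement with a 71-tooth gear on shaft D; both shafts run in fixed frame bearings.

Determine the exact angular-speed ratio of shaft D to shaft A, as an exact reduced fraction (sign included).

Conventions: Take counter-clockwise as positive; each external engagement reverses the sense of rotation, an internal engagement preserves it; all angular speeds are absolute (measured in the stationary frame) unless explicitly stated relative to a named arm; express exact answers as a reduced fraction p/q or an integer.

class = fixed-axis compound train [3 meshes; 3 ratios multiply, 3 sense flips]
mesh 1 [48T→31T]: running ratio 48/31, sense −
mesh 2 [88T→83T]: running ratio 4224/2573, sense +
mesh 3 [71T→71T]: running ratio 4224/2573, sense −
ω_out/ω_in = -4224/2573

-4224/2573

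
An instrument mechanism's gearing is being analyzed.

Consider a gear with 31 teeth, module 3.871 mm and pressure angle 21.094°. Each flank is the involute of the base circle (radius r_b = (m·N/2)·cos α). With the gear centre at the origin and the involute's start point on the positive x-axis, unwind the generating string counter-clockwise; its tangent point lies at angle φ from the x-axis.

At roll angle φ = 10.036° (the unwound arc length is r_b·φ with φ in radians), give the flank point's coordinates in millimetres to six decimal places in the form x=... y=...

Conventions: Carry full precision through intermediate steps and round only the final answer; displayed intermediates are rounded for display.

x=56.832138 y=0.099975

single-mesh involute tooth geometry (31T wheel at module 3.871)
pitch radius r_p = m·N/2 = 3.871·31/2 = 60.000500
base radius r_b = r_p·cos α = 60.000500·cos 21.094° = 55.979940
roll angle φ = 10.036° = 0.17516124 rad
x = r_b·(cos φ + φ·sin φ) = 56.832138
y = r_b·(sin φ − φ·cos φ) = 0.099975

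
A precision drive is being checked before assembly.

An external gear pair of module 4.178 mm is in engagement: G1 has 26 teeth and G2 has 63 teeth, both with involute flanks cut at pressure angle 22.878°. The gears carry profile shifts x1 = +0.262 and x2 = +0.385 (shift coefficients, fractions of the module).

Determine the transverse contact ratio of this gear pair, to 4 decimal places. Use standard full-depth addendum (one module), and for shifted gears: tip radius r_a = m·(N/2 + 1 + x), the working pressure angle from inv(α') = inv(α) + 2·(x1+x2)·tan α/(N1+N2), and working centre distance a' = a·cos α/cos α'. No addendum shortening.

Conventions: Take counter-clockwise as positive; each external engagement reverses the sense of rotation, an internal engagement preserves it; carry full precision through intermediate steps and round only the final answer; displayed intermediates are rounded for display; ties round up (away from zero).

class = single-mesh tooth geometry [involute pair 26T × 63T, m = 4.178]
base radii: r_b1 = 50.041376, r_b2 = 121.254103
tip radii: r_a1 = 59.586636, r_a2 = 137.393530
inv(α') = inv(22.878°) + 2·(+0.262+0.385)·tan α/(26+63) = 0.02880277  ⇒  α' = 24.68658°
a' = a·cos α / cos α' = 185.9210·cos 22.878°/cos 24.68658° = 188.525583
action lengths: √(r_a1²−r_b1²) = 32.348538, √(r_a2²−r_b2²) = 64.609788
base pitch p_b = π·m·cos α = 12.093048
CR = (32.348538 + 64.609788 − 188.525583·sin 24.68658°)/12.093048 = 1.506635
contact ratio ≈ 1.5066

1.5066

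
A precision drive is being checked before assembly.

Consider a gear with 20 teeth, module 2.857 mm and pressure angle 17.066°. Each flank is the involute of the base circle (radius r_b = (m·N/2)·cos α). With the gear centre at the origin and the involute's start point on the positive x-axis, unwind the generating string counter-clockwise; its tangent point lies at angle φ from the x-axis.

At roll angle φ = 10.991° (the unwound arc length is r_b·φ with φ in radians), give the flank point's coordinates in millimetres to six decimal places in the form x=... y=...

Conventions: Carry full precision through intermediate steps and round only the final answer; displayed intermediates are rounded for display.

topology: single-mesh involute geometry — m = 2.857, N = 20
pitch radius r_p = m·N/2 = 2.857·20/2 = 28.570000
base radius r_b = r_p·cos α = 28.570000·cos 17.066° = 27.311987
roll angle φ = 10.991° = 0.19182914 rad
x = r_b·(cos φ + φ·sin φ) = 27.809892
y = r_b·(sin φ − φ·cos φ) = 0.064029

x=27.809892 y=0.064029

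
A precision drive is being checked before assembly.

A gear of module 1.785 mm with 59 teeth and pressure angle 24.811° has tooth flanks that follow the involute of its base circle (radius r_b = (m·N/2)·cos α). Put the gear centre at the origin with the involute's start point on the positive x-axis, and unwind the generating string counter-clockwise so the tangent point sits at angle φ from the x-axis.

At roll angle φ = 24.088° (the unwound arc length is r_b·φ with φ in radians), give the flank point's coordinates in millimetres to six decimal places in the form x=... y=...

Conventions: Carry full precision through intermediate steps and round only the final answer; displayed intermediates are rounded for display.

recognized (one wheel, involute flank): single-mesh tooth geometry, m = 1.785, N = 59
pitch radius r_p = m·N/2 = 1.785·59/2 = 52.657500
base radius r_b = r_p·cos α = 52.657500·cos 24.811° = 47.797051
roll angle φ = 24.088° = 0.42041491 rad
x = r_b·(cos φ + φ·sin φ) = 51.836261
y = r_b·(sin φ − φ·cos φ) = 1.163104

x=51.836261 y=1.163104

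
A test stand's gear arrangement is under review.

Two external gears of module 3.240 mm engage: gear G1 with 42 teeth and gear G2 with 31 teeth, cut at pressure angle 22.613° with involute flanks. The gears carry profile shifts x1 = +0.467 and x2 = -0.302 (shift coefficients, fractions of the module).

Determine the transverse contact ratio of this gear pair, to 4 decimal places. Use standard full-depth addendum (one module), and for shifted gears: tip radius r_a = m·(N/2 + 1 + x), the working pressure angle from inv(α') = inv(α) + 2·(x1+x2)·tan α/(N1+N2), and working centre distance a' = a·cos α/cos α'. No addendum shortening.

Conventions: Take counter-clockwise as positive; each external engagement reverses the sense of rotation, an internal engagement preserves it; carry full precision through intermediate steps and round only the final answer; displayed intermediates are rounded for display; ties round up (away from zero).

1.5502

class = single-mesh tooth geometry [involute pair 42T × 31T, m = 3.240]
base radii: r_b1 = 62.809289, r_b2 = 46.359237
tip radii: r_a1 = 72.793080, r_a2 = 52.481520
inv(α') = inv(22.613°) + 2·(+0.467-0.302)·tan α/(42+31) = 0.02373768  ⇒  α' = 23.21668°
a' = a·cos α / cos α' = 118.2600·cos 22.613°/cos 23.21668° = 118.787896
action lengths: √(r_a1²−r_b1²) = 36.794371, √(r_a2²−r_b2²) = 24.599412
base pitch p_b = π·m·cos α = 9.396248
CR = (36.794371 + 24.599412 − 118.787896·sin 23.21668°)/9.396248 = 1.550243
contact ratio ≈ 1.5502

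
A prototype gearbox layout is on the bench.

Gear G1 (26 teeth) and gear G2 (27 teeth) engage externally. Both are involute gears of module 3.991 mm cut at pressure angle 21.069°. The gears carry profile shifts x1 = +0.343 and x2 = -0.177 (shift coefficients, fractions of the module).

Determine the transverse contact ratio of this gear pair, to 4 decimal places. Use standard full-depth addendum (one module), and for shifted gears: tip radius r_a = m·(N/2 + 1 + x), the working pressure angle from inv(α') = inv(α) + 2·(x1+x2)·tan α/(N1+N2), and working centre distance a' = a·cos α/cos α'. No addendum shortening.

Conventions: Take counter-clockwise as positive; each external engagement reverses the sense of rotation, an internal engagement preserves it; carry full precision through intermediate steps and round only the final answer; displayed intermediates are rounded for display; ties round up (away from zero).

class = single-mesh tooth geometry [involute pair 26T × 27T, m = 3.991]
base radii: r_b1 = 48.414527, r_b2 = 50.276624
tip radii: r_a1 = 57.242913, r_a2 = 57.163093
inv(α') = inv(21.069°) + 2·(+0.343-0.177)·tan α/(26+27) = 0.01993623  ⇒  α' = 21.95865°
a' = a·cos α / cos α' = 105.7615·cos 21.069°/cos 21.95865° = 106.410834
action lengths: √(r_a1²−r_b1²) = 30.541524, √(r_a2²−r_b2²) = 27.200741
base pitch p_b = π·m·cos α = 11.699902
CR = (30.541524 + 27.200741 − 106.410834·sin 21.95865°)/11.699902 = 1.534310
contact ratio ≈ 1.5343

1.5343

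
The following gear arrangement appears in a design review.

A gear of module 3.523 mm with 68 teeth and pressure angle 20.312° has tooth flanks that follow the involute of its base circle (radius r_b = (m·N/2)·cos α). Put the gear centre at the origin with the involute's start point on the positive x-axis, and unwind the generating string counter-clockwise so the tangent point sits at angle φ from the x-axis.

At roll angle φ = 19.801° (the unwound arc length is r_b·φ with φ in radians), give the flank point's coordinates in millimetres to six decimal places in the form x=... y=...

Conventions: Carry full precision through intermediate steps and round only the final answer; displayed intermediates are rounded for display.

recognized (one wheel, involute flank): single-mesh tooth geometry, m = 3.523, N = 68
pitch radius r_p = m·N/2 = 3.523·68/2 = 119.782000
base radius r_b = r_p·cos α = 119.782000·cos 20.312° = 112.333506
roll angle φ = 19.801° = 0.34559265 rad
x = r_b·(cos φ + φ·sin φ) = 118.842769
y = r_b·(sin φ − φ·cos φ) = 1.527164

x=118.842769 y=1.527164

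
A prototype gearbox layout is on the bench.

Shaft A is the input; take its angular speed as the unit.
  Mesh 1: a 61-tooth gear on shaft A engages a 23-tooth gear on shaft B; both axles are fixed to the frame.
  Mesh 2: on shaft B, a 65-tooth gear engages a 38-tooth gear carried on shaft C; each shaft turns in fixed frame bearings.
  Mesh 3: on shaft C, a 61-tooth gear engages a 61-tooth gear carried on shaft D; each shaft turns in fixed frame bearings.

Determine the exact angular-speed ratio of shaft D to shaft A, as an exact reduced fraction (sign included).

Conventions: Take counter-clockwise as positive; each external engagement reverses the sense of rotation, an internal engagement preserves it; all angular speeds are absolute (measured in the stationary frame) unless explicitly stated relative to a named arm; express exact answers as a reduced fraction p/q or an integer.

-3965/874

class = fixed-axis compound train [3 meshes; 3 ratios multiply, 3 sense flips]
mesh 1 [61T→23T]: running ratio 61/23, sense −
mesh 2 [65T→38T]: running ratio 3965/874, sense +
mesh 3 [61T→61T]: running ratio 3965/874, sense −
ω_out/ω_in = -3965/874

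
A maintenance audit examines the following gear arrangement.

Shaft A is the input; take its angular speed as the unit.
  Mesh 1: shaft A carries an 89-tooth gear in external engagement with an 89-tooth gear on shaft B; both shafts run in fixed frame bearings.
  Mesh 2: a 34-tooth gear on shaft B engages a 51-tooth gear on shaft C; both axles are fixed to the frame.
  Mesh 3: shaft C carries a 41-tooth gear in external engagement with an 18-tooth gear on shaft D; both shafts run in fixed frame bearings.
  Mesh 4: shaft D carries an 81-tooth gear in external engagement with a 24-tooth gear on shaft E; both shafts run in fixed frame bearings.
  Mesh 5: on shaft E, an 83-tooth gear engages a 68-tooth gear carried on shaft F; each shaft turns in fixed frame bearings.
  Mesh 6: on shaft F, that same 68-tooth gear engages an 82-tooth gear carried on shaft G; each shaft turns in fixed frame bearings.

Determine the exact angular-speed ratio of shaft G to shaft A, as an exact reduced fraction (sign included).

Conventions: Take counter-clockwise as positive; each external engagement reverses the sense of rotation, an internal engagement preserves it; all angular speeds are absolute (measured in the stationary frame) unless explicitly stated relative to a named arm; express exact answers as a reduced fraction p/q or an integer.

class = fixed-axis compound train [6 meshes; 6 ratios multiply, 6 sense flips]
mesh 1 [89T→89T]: running ratio 1, sense −
mesh 2 [34T→51T]: running ratio 2/3, sense +
mesh 3 [41T→18T]: running ratio 41/27, sense −
mesh 4 [81T→24T]: running ratio 41/8, sense +
mesh 5 [83T→68T]: running ratio 3403/544, sense −
mesh 6 [68T→82T]: running ratio 83/16, sense +
ω_out/ω_in = 83/16

83/16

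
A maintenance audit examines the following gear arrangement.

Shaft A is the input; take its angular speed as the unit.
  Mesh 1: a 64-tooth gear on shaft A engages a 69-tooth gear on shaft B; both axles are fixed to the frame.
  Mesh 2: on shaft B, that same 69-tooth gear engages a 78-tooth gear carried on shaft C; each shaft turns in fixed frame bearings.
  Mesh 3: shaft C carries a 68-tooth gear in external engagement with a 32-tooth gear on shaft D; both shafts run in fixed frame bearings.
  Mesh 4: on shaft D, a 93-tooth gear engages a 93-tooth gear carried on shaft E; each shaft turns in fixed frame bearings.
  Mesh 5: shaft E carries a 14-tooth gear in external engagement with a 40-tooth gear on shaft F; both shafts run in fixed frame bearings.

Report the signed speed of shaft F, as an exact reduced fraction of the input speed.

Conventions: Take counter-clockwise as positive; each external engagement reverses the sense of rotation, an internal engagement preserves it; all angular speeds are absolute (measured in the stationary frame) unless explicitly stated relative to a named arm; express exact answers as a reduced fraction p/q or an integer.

-119/195

5-mesh fixed-axis compound train (all bearings frame-fixed)
mesh 1 [64T→69T]: |ω|/ω_in = 1×64/69 = 64/69, sense flips to −
mesh 2 [69T→78T]: |ω|/ω_in = (64/69)×69/78 = 32/39, sense flips to +
mesh 3 [68T→32T]: |ω|/ω_in = (32/39)×68/32 = 68/39, sense flips to −
mesh 4 [93T→93T]: |ω|/ω_in = (68/39)×93/93 = 68/39, sense flips to +
mesh 5 [14T→40T]: |ω|/ω_in = (68/39)×14/40 = 119/195, sense flips to −
signed output speed (× input speed) = -119/195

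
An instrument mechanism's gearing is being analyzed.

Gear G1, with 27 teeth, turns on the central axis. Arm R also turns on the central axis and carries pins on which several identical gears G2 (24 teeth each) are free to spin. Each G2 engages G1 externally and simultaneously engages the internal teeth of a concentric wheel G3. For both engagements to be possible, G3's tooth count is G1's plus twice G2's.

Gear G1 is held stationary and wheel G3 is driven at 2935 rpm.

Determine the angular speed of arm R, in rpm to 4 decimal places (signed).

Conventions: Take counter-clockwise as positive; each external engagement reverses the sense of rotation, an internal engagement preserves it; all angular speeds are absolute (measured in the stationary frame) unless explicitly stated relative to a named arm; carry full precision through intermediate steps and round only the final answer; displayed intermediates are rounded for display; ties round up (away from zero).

+2158.0882 rpm

recognized (axles ride arm R): planetary set, 27/24/75 teeth
normalise by the input: solve with ω_ring = 1, then scale by 2935 rpm
ring teeth: 27 + 2·24 = 75
27(ω_sun−ω_arm) = −75(ω_ring−ω_arm),  ω_sun = 0, ω_ring = 1
27(0−ω_arm) = −75(1−ω_arm)  ⇒  102·ω_arm = 75  ⇒  ω_arm = 25/34
scale: ω_arm = 25/34 × 2935 rpm = +2158.0882 rpm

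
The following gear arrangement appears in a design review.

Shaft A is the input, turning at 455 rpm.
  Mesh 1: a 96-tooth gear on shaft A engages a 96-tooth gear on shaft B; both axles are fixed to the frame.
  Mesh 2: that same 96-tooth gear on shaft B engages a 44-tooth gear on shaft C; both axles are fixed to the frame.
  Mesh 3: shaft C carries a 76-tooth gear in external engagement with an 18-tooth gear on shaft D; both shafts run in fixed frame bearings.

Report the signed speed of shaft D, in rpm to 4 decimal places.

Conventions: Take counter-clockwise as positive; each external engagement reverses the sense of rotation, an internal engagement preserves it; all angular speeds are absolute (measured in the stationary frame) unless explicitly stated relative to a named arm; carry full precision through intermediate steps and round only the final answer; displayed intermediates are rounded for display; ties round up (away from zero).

-4191.5152 rpm

topology: fixed-axis compound train — 3 meshes, A→D
mesh 1 [96T→96T]: ω = 455.0000×96/96 = 455.0000 rpm, sense flips to −
mesh 2 [96T→44T]: ω = 455.0000×96/44 = 992.7273 rpm, sense flips to +
mesh 3 [76T→18T]: ω = 992.7273×76/18 = 4191.5152 rpm, sense flips to −
signed output speed = -4191.5152 rpm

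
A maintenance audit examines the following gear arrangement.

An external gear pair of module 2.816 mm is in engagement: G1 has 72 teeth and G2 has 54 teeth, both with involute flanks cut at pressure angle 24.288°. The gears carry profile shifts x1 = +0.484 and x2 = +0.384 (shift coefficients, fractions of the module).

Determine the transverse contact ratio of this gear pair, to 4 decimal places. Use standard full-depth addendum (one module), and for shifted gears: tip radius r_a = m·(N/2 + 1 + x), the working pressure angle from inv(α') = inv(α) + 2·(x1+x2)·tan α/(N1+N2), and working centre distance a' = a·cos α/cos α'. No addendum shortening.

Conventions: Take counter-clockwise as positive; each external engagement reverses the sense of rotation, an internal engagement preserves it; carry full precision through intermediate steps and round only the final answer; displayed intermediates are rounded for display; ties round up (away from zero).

recognized (one external pair, fixed centres): single-mesh tooth geometry, m = 2.816, N1 = 72, N2 = 54
base radii: r_b1 = 92.403154, r_b2 = 69.302365
tip radii: r_a1 = 105.554944, r_a2 = 79.929344
inv(α') = inv(24.288°) + 2·(+0.484+0.384)·tan α/(72+54) = 0.03357706  ⇒  α' = 25.91055°
a' = a·cos α / cos α' = 177.4080·cos 24.288°/cos 25.91055° = 179.777200
action lengths: √(r_a1²−r_b1²) = 51.024537, √(r_a2²−r_b2²) = 39.823136
base pitch p_b = π·m·cos α = 8.063696
CR = (51.024537 + 39.823136 − 179.777200·sin 25.91055°)/8.063696 = 1.524226
contact ratio ≈ 1.5242

1.5242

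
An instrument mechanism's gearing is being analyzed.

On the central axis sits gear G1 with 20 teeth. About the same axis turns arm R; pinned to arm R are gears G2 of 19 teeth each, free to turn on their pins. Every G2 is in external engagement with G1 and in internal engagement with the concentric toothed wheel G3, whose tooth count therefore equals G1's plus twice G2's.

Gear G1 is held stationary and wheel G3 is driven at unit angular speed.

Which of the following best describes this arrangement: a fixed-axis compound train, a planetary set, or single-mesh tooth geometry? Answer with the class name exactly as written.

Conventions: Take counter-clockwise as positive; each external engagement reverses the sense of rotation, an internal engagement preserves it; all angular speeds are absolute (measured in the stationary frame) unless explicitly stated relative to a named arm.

planetary set

class = planetary set [G3 = 20+2·19 = 58; Willis about the carrier]
classification: planetary set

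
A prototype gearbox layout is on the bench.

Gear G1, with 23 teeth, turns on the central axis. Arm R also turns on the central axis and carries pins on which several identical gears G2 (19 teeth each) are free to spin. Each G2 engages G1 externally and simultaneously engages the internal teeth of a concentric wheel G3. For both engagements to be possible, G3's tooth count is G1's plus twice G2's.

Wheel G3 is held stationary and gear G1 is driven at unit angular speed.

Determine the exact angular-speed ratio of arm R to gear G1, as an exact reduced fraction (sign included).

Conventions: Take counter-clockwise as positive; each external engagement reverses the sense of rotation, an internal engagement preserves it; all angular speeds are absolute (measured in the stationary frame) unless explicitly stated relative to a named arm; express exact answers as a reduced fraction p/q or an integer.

23/84

recognized (axles ride arm R): planetary set, 23/19/61 teeth
ring teeth: 23 + 2·19 = 61
23(ω_sun−ω_arm) = −61(ω_ring−ω_arm),  ω_ring = 0, ω_sun = 1
23(1−ω_arm) = −61(0−ω_arm)  ⇒  84·ω_arm = 23  ⇒  ω_arm = 23/84
ω_out/ω_in = 23/84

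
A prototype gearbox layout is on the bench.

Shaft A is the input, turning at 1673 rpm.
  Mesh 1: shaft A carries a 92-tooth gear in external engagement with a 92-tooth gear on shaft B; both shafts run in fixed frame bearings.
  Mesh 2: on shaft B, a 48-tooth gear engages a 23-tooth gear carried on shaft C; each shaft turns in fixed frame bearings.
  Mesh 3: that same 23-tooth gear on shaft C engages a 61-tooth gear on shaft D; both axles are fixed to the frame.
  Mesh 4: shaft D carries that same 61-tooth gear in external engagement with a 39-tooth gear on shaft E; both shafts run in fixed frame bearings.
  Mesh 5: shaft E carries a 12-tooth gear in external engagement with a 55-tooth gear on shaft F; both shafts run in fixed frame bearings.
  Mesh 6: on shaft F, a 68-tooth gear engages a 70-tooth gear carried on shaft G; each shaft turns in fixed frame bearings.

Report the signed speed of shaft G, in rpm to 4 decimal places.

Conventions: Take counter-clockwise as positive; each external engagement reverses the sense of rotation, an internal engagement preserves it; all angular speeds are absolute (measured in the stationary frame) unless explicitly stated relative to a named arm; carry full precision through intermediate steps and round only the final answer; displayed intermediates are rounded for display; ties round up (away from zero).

+436.4173 rpm

class = fixed-axis compound train [6 meshes; 6 ratios multiply, 6 sense flips]
mesh 1 [92T→92T]: ω = 1673.0000×92/92 = 1673.0000 rpm, sense flips to −
mesh 2 [48T→23T]: ω = 1673.0000×48/23 = 3491.4783 rpm, sense flips to +
mesh 3 [23T→61T]: ω = 3491.4783×23/61 = 1316.4590 rpm, sense flips to −
mesh 4 [61T→39T]: ω = 1316.4590×61/39 = 2059.0769 rpm, sense flips to +
mesh 5 [12T→55T]: ω = 2059.0769×12/55 = 449.2531 rpm, sense flips to −
mesh 6 [68T→70T]: ω = 449.2531×68/70 = 436.4173 rpm, sense flips to +
signed output speed = +436.4173 rpm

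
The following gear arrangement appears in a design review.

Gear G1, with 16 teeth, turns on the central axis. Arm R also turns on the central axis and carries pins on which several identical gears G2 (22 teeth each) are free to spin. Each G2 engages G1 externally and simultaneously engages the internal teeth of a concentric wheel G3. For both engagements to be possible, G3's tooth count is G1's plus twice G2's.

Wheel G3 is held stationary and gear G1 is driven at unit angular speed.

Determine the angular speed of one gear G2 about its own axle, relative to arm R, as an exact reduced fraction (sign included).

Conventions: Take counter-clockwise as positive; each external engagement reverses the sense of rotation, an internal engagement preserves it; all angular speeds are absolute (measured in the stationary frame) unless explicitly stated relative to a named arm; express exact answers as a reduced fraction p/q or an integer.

recognized (axles ride arm R): planetary set, 16/22/60 teeth
ring teeth: 16 + 2·22 = 60
16(ω_sun−ω_arm) = −60(ω_ring−ω_arm),  ω_ring = 0, ω_sun = 1
16(1−ω_arm) = −60(0−ω_arm)  ⇒  76·ω_arm = 16  ⇒  ω_arm = 4/19
sun–planet mesh: 16·(1−4/19) = −22·(ω_p−ω_arm)  ⇒  ω_p−ω_arm = -120/209
exact speed ratio = -120/209

-120/209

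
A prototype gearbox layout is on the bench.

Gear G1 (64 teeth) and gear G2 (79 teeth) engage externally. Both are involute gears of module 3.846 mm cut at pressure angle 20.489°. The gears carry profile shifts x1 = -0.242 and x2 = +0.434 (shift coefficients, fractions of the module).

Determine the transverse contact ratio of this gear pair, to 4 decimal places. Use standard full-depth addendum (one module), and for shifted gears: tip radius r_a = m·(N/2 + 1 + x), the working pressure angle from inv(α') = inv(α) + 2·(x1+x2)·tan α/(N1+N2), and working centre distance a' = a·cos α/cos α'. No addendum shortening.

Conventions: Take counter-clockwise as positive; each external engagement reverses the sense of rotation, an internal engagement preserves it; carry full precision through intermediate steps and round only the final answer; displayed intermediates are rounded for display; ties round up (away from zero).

1.7512

topology: single-mesh involute geometry — m = 3.846, 64T/79T pair
base radii: r_b1 = 115.286392, r_b2 = 142.306640
tip radii: r_a1 = 125.987268, r_a2 = 157.432164
inv(α') = inv(20.489°) + 2·(-0.242+0.434)·tan α/(64+79) = 0.01706877  ⇒  α' = 20.89203°
a' = a·cos α / cos α' = 274.9890·cos 20.489°/cos 20.89203° = 275.720525
action lengths: √(r_a1²−r_b1²) = 50.811804, √(r_a2²−r_b2²) = 67.332803
base pitch p_b = π·m·cos α = 11.318215
CR = (50.811804 + 67.332803 − 275.720525·sin 20.89203°)/11.318215 = 1.751200
contact ratio ≈ 1.7512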